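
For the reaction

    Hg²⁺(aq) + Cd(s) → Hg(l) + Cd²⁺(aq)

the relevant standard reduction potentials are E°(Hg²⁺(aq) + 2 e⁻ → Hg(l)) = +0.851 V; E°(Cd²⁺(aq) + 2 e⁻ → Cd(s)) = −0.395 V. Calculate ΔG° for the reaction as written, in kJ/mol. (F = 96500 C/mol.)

In the reaction as written Hg²⁺(aq) is reduced, so the Hg²⁺/Hg couple is the cathode and Cd²⁺/Cd is the anode.
E°cell = +0.851 − (−0.395) = +1.246 V; balancing electrons gives n = 2.
ΔG° = −nFE°cell = −(2)(96500)(+1.246) J/mol = −240 kJ/mol.

−240 kJ/mol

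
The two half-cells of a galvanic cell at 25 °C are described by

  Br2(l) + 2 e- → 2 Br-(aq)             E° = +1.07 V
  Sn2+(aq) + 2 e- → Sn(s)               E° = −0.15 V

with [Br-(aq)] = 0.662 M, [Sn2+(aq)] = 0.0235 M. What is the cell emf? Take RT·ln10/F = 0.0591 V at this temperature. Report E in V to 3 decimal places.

+1.279 V

Since E°(Br₂/Br⁻) > E°(Sn²⁺/Sn), Br₂/Br⁻ serves as the cathode.
The standard potential is +1.07 − (−0.15) = +1.22 V and the balanced reaction transfers n = 2 electrons.
Balancing gives Br2(l) + Sn(s) → 2 Br-(aq) + Sn2+(aq); hence Q = [Br-(aq)]^2·[Sn2+(aq)] = 0.0103 (log Q = −1.987).
By the Nernst equation, E = +1.22 − (0.0591/2)·(−1.987) = +1.279 V.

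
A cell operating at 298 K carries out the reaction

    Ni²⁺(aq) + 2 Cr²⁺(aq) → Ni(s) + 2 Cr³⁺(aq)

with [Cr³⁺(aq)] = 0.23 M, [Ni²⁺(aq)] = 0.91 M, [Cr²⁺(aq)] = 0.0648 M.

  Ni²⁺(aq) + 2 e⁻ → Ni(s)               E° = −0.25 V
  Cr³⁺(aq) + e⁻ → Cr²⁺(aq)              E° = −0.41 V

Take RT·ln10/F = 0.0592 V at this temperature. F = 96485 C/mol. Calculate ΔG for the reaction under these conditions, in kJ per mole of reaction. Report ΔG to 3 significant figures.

With Ni²⁺/Ni reduced at the cathode, E°cell = −0.25 − (−0.41) = +0.16 V and n = 2.
The reaction quotient is [Cr³⁺(aq)]^2 / ([Ni²⁺(aq)]·[Cr²⁺(aq)]^2) = 13.8; by Nernst, E = +0.16 − (0.0592/2)(1.141) = +0.1262 V.
Then ΔG = −nFE = −2 × 96485 × +0.1262 J/mol = −24.4 kJ/mol.

−24.4 kJ/mol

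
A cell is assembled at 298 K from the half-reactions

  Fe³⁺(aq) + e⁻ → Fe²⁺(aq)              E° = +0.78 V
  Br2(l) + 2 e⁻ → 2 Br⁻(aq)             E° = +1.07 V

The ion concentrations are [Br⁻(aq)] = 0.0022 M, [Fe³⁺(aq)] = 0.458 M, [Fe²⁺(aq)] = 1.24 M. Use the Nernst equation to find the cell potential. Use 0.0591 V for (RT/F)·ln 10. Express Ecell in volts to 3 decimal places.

+0.473 V

The Br₂/Br⁻ couple has the more positive E°, so it is the cathode; Fe³⁺/Fe²⁺ is the anode.
The standard potential is +1.07 − (+0.78) = +0.29 V and the balanced reaction transfers n = 2 electrons.
Balancing gives Br2(l) + 2 Fe²⁺(aq) → 2 Br⁻(aq) + 2 Fe³⁺(aq); hence Q = ([Br⁻(aq)]^2·[Fe³⁺(aq)]^2) / [Fe²⁺(aq)]^2 = 6.6×10^−7 (log Q = −6.180).
E = E° − (0.0591/n)·log Q = +0.29 − (0.0591/2)(−6.180) = +0.473 V.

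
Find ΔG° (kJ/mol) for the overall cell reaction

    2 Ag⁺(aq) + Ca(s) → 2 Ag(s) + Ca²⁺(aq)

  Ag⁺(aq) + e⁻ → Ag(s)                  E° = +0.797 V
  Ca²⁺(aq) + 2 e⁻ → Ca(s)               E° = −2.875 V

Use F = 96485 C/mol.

In the reaction as written Ag⁺(aq) is reduced, so the Ag⁺/Ag couple is the cathode and Ca²⁺/Ca is the anode.
E°cell = +0.797 − (−2.875) = +3.672 V; balancing electrons gives n = 2.
ΔG° = −nFE°cell = −(2)(96485)(+3.672) J/mol = −709 kJ/mol.

−709 kJ/mol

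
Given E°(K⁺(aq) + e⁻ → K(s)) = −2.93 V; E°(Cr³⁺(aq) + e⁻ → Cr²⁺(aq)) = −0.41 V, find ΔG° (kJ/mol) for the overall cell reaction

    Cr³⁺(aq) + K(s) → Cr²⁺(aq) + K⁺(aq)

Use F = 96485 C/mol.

−243 kJ/mol

In the reaction as written Cr³⁺(aq) is reduced, so the Cr³⁺/Cr²⁺ couple is the cathode and K⁺/K is the anode.
E°cell = −0.41 − (−2.93) = +2.52 V; balancing electrons gives n = 1.
ΔG° = −nFE°cell = −(1)(96485)(+2.52) J/mol = −243 kJ/mol.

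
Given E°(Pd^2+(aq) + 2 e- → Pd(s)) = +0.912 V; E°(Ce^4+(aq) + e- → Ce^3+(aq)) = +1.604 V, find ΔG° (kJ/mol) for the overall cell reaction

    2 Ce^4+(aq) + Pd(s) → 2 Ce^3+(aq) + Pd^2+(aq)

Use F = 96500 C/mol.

In the reaction as written Ce^4+(aq) is reduced, so the Ce⁴⁺/Ce³⁺ couple is the cathode and Pd²⁺/Pd is the anode.
E°cell = +1.604 − (+0.912) = +0.692 V; balancing electrons gives n = 2.
ΔG° = −nFE°cell = −(2)(96500)(+0.692) J/mol = −134 kJ/mol.

−134 kJ/mol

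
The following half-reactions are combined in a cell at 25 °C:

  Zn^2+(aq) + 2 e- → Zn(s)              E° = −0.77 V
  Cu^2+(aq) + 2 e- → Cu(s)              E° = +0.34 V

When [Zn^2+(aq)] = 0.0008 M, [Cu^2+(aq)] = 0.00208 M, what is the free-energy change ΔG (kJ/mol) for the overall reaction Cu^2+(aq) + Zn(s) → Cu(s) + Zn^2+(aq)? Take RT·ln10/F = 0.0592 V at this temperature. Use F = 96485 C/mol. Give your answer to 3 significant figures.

E°cell = +0.34 − (−0.77) = +1.11 V; the balanced reaction transfers n = 2 electrons.
Q = [Zn^2+(aq)] / [Cu^2+(aq)] = 0.385, so log Q = −0.415 and E = +1.11 − (0.0592/2)(−0.415) = +1.1223 V.
Then ΔG = −nFE = −2 × 96485 × +1.1223 J/mol = −217 kJ/mol.

−217 kJ/mol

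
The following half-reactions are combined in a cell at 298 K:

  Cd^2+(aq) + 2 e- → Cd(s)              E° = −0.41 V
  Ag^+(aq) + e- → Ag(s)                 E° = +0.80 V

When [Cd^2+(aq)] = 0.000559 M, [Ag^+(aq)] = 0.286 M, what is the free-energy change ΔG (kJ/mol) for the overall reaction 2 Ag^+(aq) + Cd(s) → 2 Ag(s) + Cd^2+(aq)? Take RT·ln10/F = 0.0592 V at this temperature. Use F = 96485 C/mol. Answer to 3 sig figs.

−246 kJ/mol

E°cell = +0.80 − (−0.41) = +1.21 V; the balanced reaction transfers n = 2 electrons.
The reaction quotient is [Cd^2+(aq)] / [Ag^+(aq)]^2 = 0.00683; by Nernst, E = +1.21 − (0.0592/2)(−2.165) = +1.2741 V.
Then ΔG = −nFE = −2 × 96485 × +1.2741 J/mol = −246 kJ/mol.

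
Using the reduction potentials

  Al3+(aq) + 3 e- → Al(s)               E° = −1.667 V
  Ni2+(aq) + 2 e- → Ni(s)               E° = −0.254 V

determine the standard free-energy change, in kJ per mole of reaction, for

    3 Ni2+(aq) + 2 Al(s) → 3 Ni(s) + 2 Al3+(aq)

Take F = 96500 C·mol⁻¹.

−818 kJ/mol

In the reaction as written Ni2+(aq) is reduced, so the Ni²⁺/Ni couple is the cathode and Al³⁺/Al is the anode.
E°cell = −0.254 − (−1.667) = +1.413 V; balancing electrons gives n = 6.
ΔG° = −nFE°cell = −(6)(96500)(+1.413) J/mol = −818 kJ/mol.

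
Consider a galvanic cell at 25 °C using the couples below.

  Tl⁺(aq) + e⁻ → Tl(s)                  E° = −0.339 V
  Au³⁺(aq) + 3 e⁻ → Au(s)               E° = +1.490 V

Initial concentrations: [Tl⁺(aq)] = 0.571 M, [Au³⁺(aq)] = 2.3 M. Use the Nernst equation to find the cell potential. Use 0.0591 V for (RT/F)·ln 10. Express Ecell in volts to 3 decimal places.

+1.851 V

Since E°(Au³⁺/Au) > E°(Tl⁺/Tl), Au³⁺/Au serves as the cathode.
E°cell = +1.490 − (−0.339) = +1.829 V, with n = 3 electrons transferred.
Balancing gives Au³⁺(aq) + 3 Tl(s) → Au(s) + 3 Tl⁺(aq); hence Q = [Tl⁺(aq)]^3 / [Au³⁺(aq)] = 0.0809 (log Q = −1.092).
E = E° − (0.0591/n)·log Q = +1.829 − (0.0591/3)(−1.092) = +1.851 V.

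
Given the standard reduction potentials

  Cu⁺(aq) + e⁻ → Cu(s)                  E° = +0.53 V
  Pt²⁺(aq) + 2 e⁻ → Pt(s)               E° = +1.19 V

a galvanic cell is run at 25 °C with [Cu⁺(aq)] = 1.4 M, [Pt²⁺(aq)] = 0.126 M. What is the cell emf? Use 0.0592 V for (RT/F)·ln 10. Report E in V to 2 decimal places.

+0.62 V

Pt²⁺/Pt is reduced (cathode, E° = +1.19 V) and Cu⁺/Cu is oxidized (anode).
E°cell = E°cat − E°an = +1.19 − (+0.53) = +0.66 V; n = 2.
Balancing gives Pt²⁺(aq) + 2 Cu(s) → Pt(s) + 2 Cu⁺(aq); hence Q = [Cu⁺(aq)]^2 / [Pt²⁺(aq)] = 15.6 (log Q = 1.192).
Applying E = E° − (RT ln10/nF)·log Q gives +0.66 − (0.0592/2)(1.192) = +0.62 V.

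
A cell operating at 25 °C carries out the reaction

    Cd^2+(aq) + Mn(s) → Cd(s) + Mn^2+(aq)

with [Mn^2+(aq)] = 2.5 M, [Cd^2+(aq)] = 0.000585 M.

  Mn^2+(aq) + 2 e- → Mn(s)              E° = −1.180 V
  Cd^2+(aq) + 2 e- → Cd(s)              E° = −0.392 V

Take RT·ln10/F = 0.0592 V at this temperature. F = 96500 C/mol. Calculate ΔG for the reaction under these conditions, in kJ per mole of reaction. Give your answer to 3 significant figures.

E°cell = −0.392 − (−1.180) = +0.788 V; the balanced reaction transfers n = 2 electrons.
Q = [Mn^2+(aq)] / [Cd^2+(aq)] = 4.27×10^3, so log Q = 3.631 and E = +0.788 − (0.0592/2)(3.631) = +0.6805 V.
Then ΔG = −nFE = −2 × 96500 × +0.6805 J/mol = −131 kJ/mol.

−131 kJ/mol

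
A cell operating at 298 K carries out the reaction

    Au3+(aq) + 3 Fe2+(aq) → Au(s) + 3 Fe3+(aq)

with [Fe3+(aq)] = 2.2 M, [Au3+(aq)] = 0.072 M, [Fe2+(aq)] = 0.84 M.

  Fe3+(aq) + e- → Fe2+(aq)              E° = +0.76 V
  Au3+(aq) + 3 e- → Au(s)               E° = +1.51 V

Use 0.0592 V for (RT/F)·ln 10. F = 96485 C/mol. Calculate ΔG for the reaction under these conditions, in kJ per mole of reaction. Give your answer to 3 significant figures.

E°cell = +1.51 − (+0.76) = +0.75 V; the balanced reaction transfers n = 3 electrons.
Q = [Fe3+(aq)]^3 / ([Au3+(aq)]·[Fe2+(aq)]^3) = 250, so log Q = 2.397 and E = +0.75 − (0.0592/3)(2.397) = +0.7027 V.
Then ΔG = −nFE = −3 × 96485 × +0.7027 J/mol = −203 kJ/mol.

−203 kJ/mol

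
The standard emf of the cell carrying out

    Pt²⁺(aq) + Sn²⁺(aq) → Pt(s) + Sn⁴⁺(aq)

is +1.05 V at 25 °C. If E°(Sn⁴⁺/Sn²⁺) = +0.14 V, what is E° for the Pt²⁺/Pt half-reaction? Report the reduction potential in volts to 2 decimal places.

In the reaction as written the Pt²⁺/Pt couple is reduced (cathode) and Sn⁴⁺/Sn²⁺ is oxidized (anode), so E°cell = E°(Pt²⁺/Pt) − E°(Sn⁴⁺/Sn²⁺).
E°(Pt²⁺/Pt) = E°cell + E°(anode) = +1.05 + (+0.14) = +1.19 V.

+1.19 V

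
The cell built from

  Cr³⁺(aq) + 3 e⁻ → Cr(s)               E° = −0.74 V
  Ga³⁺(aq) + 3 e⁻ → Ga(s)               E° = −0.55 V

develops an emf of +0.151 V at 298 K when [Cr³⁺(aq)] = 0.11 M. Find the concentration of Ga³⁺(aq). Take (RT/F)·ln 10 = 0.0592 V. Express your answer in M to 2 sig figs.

0.0012 M

Ga³⁺/Ga is the cathode (higher E°); E°cell = −0.55 − (−0.74) = +0.19 V with n = 3.
From the Nernst equation, log Q = n(E° − E)/0.0592 = 3·(+0.19 − (+0.151))/0.0592 = 1.976.
Balancing electrons gives Ga³⁺(aq) + Cr(s) → Ga(s) + Cr³⁺(aq); thus Q = [Cr³⁺(aq)] / [Ga³⁺(aq)].
Isolating [Ga³⁺(aq)] in Q = 10^{1.976} yields log [Ga³⁺(aq)] = −2.935, i.e. 0.0012 M.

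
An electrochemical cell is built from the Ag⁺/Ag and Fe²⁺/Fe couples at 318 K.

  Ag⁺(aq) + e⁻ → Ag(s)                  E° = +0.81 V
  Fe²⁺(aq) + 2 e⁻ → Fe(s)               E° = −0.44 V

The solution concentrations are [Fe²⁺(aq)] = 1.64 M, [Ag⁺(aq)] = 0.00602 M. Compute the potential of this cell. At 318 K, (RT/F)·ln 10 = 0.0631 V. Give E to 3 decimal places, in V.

Ag⁺/Ag is reduced (cathode, E° = +0.81 V) and Fe²⁺/Fe is oxidized (anode).
E°cell = +0.81 − (−0.44) = +1.25 V, with n = 2 electrons transferred.
For the overall reaction 2 Ag⁺(aq) + Fe(s) → 2 Ag(s) + Fe²⁺(aq), Q = [Fe²⁺(aq)] / [Ag⁺(aq)]^2 = 4.53×10^4, giving log Q = 4.656.
E = E° − (0.0631/n)·log Q = +1.25 − (0.0631/2)(4.656) = +1.103 V.

+1.103 V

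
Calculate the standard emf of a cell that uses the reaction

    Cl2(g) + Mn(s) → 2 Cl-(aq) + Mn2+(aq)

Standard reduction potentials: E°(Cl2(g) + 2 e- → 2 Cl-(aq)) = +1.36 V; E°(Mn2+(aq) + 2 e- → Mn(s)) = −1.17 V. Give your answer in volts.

Cl2(g) gains electrons, so the Cl₂/Cl⁻ couple is the cathode; the Mn²⁺/Mn couple is the anode.
E°cell = E°(cathode) − E°(anode) = +1.36 − (−1.17) = +2.53 V.

+2.53 V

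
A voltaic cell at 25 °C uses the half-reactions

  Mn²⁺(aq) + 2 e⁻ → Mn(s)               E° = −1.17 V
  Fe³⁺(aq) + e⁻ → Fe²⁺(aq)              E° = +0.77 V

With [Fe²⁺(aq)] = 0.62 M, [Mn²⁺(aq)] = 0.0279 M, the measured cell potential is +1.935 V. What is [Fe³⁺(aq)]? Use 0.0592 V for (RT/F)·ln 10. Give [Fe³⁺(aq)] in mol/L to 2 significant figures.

0.085 M

With Fe³⁺/Fe²⁺ at the cathode and Mn²⁺/Mn at the anode, E°cell = +0.77 − (−1.17) = +1.94 V (n = 2).
From the Nernst equation, log Q = n(E° − E)/0.0592 = 2·(+1.94 − (+1.935))/0.0592 = 0.169.
The balanced reaction is 2 Fe³⁺(aq) + Mn(s) → 2 Fe²⁺(aq) + Mn²⁺(aq), so Q = ([Fe²⁺(aq)]^2·[Mn²⁺(aq)]) / [Fe³⁺(aq)]^2.
Substituting the known concentrations and solving, log [Fe³⁺(aq)] = −1.069 and [Fe³⁺(aq)] = 0.085 M.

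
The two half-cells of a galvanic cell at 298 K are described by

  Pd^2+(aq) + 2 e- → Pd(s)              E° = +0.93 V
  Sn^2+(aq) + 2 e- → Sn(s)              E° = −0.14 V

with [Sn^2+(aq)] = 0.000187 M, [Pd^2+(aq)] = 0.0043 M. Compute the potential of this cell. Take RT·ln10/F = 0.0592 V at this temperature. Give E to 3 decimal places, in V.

+1.110 V

Pd²⁺/Pd is reduced (cathode, E° = +0.93 V) and Sn²⁺/Sn is oxidized (anode).
The standard potential is +0.93 − (−0.14) = +1.07 V and the balanced reaction transfers n = 2 electrons.
For the overall reaction Pd^2+(aq) + Sn(s) → Pd(s) + Sn^2+(aq), Q = [Sn^2+(aq)] / [Pd^2+(aq)] = 0.0435, giving log Q = −1.362.
By the Nernst equation, E = +1.07 − (0.0592/2)·(−1.362) = +1.110 V.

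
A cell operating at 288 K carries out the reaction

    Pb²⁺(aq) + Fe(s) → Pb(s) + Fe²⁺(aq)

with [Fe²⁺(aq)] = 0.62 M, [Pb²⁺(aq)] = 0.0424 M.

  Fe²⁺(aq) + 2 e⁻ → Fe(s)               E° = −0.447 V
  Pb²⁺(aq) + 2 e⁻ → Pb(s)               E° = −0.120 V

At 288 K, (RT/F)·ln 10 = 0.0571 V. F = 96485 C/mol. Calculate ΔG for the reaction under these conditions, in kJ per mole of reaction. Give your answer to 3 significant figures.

−56.7 kJ/mol

With Pb²⁺/Pb reduced at the cathode, E°cell = −0.120 − (−0.447) = +0.327 V and n = 2.
The reaction quotient is [Fe²⁺(aq)] / [Pb²⁺(aq)] = 14.6; by Nernst, E = +0.327 − (0.0571/2)(1.165) = +0.2937 V.
ΔG = −nFE = −(2)(96485)(+0.2937) J/mol = −56.7 kJ/mol.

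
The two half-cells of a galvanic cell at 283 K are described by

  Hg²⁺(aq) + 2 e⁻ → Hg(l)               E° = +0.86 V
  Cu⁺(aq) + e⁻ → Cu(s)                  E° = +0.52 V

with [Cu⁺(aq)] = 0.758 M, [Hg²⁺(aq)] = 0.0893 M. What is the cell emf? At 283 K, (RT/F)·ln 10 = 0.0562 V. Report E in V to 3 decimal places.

+0.317 V

Since E°(Hg²⁺/Hg) > E°(Cu⁺/Cu), Hg²⁺/Hg serves as the cathode.
E°cell = E°cat − E°an = +0.86 − (+0.52) = +0.34 V; n = 2.
The balanced reaction is Hg²⁺(aq) + 2 Cu(s) → Hg(l) + 2 Cu⁺(aq), so Q = [Cu⁺(aq)]^2 / [Hg²⁺(aq)] = 6.43 and log Q = 0.808.
By the Nernst equation, E = +0.34 − (0.0562/2)·(0.808) = +0.317 V.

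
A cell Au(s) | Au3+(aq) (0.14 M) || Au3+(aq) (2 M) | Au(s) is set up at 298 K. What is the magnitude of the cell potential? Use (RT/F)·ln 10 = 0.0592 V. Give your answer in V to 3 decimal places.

0.023 V

For a concentration cell E°cell = 0, since both electrodes use the same couple.
The compartment with the higher Au3+(aq) concentration (2 M) acts as the cathode; ions are reduced there and produced at the dilute (0.14 M) anode.
With n = 3, Ecell = −(0.0592/3)·log([dilute]/[conc]) = −(0.0592/3)·log(0.14/2) = +0.023 V.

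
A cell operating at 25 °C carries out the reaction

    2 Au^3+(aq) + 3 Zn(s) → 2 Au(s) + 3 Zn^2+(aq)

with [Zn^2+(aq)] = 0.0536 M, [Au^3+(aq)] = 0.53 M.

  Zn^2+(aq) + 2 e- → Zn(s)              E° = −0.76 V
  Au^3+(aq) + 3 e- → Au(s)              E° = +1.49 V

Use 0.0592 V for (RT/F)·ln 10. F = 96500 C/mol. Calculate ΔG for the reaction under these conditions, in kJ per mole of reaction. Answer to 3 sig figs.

The standard cell potential is +1.49 − (−0.76) = +2.25 V, with n = 6 electrons in the balanced equation.
The reaction quotient is [Zn^2+(aq)]^3 / [Au^3+(aq)]^2 = 0.000548; by Nernst, E = +2.25 − (0.0592/6)(−3.261) = +2.2822 V.
Finally ΔG = −nFE = −(6)(96500 C/mol)(+2.2822 V) = −1320 kJ/mol.

−1320 kJ/mol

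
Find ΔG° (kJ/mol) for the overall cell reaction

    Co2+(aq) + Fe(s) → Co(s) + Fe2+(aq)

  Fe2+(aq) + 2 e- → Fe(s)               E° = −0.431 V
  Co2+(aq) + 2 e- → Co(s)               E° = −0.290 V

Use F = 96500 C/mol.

In the reaction as written Co2+(aq) is reduced, so the Co²⁺/Co couple is the cathode and Fe²⁺/Fe is the anode.
E°cell = −0.290 − (−0.431) = +0.141 V; balancing electrons gives n = 2.
ΔG° = −nFE°cell = −(2)(96500)(+0.141) J/mol = −27.2 kJ/mol.

−27.2 kJ/mol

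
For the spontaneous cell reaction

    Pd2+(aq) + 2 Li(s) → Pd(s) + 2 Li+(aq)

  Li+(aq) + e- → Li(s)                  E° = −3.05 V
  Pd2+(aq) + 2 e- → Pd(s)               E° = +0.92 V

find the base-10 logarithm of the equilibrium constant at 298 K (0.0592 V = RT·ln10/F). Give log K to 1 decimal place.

The Pd²⁺/Pd couple is reduced (cathode); E°cell = +0.92 − (−3.05) = +3.97 V with n = 2.
At equilibrium E = 0, so log K = nE°cell / 0.0592 = (2)(+3.97) / 0.0592 = 134.1.

log K = 134.1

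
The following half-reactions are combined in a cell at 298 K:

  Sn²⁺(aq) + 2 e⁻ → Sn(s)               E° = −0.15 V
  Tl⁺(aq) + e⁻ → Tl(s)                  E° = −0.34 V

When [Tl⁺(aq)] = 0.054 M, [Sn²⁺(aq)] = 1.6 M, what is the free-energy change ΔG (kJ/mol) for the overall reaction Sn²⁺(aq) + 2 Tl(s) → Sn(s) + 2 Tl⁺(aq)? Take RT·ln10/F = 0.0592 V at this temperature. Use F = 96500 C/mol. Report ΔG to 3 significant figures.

With Sn²⁺/Sn reduced at the cathode, E°cell = −0.15 − (−0.34) = +0.19 V and n = 2.
Q = [Tl⁺(aq)]^2 / [Sn²⁺(aq)] = 0.00182, so log Q = −2.739 and E = +0.19 − (0.0592/2)(−2.739) = +0.2711 V.
Finally ΔG = −nFE = −(2)(96500 C/mol)(+0.2711 V) = −52.3 kJ/mol.

−52.3 kJ/mol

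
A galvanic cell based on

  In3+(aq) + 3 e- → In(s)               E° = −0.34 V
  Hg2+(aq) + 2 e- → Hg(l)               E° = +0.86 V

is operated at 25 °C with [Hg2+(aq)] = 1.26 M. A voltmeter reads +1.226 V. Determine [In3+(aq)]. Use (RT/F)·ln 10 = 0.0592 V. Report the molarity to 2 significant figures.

0.068 M

With Hg²⁺/Hg at the cathode and In³⁺/In at the anode, E°cell = +0.86 − (−0.34) = +1.20 V (n = 6).
Since E = E° − (0.0592/n)·log Q, log Q = n(E° − E)/0.0592 = −2.635.
The balanced reaction is 3 Hg2+(aq) + 2 In(s) → 3 Hg(l) + 2 In3+(aq), so Q = [In3+(aq)]^2 / [Hg2+(aq)]^3.
Substituting the known concentrations and solving, log [In3+(aq)] = −1.167 and [In3+(aq)] = 0.068 M.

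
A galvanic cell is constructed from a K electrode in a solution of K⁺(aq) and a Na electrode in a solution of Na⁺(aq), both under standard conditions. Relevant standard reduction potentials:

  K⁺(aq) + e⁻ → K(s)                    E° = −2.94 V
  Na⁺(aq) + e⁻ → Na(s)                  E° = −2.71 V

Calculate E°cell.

Of the two couples in this cell, the one with the more positive reduction potential is reduced at the cathode: here that is Na⁺/Na (−2.71 V); K⁺/K (−2.94 V) is the anode.
E°cell = E°(cathode) − E°(anode) = −2.71 − (−2.94) = +0.23 V.

+0.23 V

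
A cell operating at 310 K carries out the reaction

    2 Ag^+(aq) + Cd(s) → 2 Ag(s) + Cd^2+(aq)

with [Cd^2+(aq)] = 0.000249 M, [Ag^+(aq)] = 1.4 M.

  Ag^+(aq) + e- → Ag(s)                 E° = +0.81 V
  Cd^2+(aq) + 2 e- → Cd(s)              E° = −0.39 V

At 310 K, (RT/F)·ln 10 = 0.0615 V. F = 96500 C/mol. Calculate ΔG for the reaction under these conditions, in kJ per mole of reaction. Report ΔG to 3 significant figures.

−255 kJ/mol

E°cell = +0.81 − (−0.39) = +1.20 V; the balanced reaction transfers n = 2 electrons.
Here Q = [Cd^2+(aq)] / [Ag^+(aq)]^2 = 0.000127 (log Q = −3.896), giving E = +1.20 − (0.0615/2)·(−3.896) = +1.3198 V.
Finally ΔG = −nFE = −(2)(96500 C/mol)(+1.3198 V) = −255 kJ/mol.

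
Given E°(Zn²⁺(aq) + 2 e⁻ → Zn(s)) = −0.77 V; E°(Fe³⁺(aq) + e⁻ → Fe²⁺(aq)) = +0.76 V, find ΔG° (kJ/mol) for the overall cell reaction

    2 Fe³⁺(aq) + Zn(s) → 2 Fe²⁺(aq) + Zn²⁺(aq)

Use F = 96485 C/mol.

In the reaction as written Fe³⁺(aq) is reduced, so the Fe³⁺/Fe²⁺ couple is the cathode and Zn²⁺/Zn is the anode.
E°cell = +0.76 − (−0.77) = +1.53 V; balancing electrons gives n = 2.
ΔG° = −nFE°cell = −(2)(96485)(+1.53) J/mol = −295 kJ/mol.

−295 kJ/mol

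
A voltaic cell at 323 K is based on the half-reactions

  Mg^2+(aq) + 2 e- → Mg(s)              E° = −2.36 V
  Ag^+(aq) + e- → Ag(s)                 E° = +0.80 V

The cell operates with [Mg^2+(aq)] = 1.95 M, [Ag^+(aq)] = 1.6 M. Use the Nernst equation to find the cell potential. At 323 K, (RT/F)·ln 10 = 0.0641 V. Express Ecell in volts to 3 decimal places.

The Ag⁺/Ag couple has the more positive E°, so it is the cathode; Mg²⁺/Mg is the anode.
E°cell = E°cat − E°an = +0.80 − (−2.36) = +3.16 V; n = 2.
For the overall reaction 2 Ag^+(aq) + Mg(s) → 2 Ag(s) + Mg^2+(aq), Q = [Mg^2+(aq)] / [Ag^+(aq)]^2 = 0.762, giving log Q = −0.118.
Applying E = E° − (RT ln10/nF)·log Q gives +3.16 − (0.0641/2)(−0.118) = +3.164 V.

+3.164 V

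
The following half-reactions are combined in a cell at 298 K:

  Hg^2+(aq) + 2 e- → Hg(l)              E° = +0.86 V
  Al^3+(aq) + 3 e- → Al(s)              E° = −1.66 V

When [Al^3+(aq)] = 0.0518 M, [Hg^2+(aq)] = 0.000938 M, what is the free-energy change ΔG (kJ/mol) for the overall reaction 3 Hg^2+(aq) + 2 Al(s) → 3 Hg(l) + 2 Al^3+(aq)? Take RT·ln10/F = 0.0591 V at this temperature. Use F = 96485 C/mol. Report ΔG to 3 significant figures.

The standard cell potential is +0.86 − (−1.66) = +2.52 V, with n = 6 electrons in the balanced equation.
The reaction quotient is [Al^3+(aq)]^2 / [Hg^2+(aq)]^3 = 3.25×10^6; by Nernst, E = +2.52 − (0.0591/6)(6.512) = +2.4559 V.
Then ΔG = −nFE = −6 × 96485 × +2.4559 J/mol = −1420 kJ/mol.

−1420 kJ/mol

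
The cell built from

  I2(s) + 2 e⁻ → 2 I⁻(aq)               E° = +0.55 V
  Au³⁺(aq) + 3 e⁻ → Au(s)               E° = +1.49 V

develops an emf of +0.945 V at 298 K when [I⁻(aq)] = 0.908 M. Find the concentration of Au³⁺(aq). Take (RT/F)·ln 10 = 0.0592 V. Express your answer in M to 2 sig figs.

With Au³⁺/Au at the cathode and I₂/I⁻ at the anode, E°cell = +1.49 − (+0.55) = +0.94 V (n = 6).
From the Nernst equation, log Q = n(E° − E)/0.0592 = 6·(+0.94 − (+0.945))/0.0592 = −0.507.
Balancing electrons gives 2 Au³⁺(aq) + 6 I⁻(aq) → 2 Au(s) + 3 I2(s); thus Q = 1 / ([Au³⁺(aq)]^2·[I⁻(aq)]^6).
Substituting the known concentrations and solving, log [Au³⁺(aq)] = 0.379 and [Au³⁺(aq)] = 2.4 M.

2.4 M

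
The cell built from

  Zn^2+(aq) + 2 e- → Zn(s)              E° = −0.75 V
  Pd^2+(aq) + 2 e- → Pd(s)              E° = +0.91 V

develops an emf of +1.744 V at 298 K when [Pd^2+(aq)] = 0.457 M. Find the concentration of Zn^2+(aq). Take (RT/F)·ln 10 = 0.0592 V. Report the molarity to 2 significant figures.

Pd²⁺/Pd is the cathode (higher E°); E°cell = +0.91 − (−0.75) = +1.66 V with n = 2.
From the Nernst equation, log Q = n(E° − E)/0.0592 = 2·(+1.66 − (+1.744))/0.0592 = −2.838.
The balanced reaction is Pd^2+(aq) + Zn(s) → Pd(s) + Zn^2+(aq), so Q = [Zn^2+(aq)] / [Pd^2+(aq)].
Isolating [Zn^2+(aq)] in Q = 10^{−2.838} yields log [Zn^2+(aq)] = −3.178, i.e. 0.00066 M.

0.00066 M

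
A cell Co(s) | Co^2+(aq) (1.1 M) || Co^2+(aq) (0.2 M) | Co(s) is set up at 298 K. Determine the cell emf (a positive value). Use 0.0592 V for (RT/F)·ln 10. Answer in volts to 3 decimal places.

0.022 V

For a concentration cell E°cell = 0, since both electrodes use the same couple.
The compartment with the higher Co^2+(aq) concentration (1.1 M) acts as the cathode; ions are reduced there and produced at the dilute (0.2 M) anode.
With n = 2, Ecell = −(0.0592/2)·log([dilute]/[conc]) = −(0.0592/2)·log(0.2/1.1) = +0.022 V.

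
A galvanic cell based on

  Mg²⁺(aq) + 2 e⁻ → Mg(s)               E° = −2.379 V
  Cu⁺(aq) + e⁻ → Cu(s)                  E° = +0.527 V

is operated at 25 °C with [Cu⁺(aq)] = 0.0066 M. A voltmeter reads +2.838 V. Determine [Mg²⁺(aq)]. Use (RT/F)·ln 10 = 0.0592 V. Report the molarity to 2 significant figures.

The Cu⁺/Cu couple has the larger reduction potential, so it is the cathode: E°cell = +0.527 − (−2.379) = +2.906 V and n = 2.
From the Nernst equation, log Q = n(E° − E)/0.0592 = 2·(+2.906 − (+2.838))/0.0592 = 2.297.
For 2 Cu⁺(aq) + Mg(s) → 2 Cu(s) + Mg²⁺(aq), the reaction quotient is Q = [Mg²⁺(aq)] / [Cu⁺(aq)]^2.
Solving for the unknown gives log [Mg²⁺(aq)] = −2.064, so [Mg²⁺(aq)] ≈ 0.0086 M.

0.0086 M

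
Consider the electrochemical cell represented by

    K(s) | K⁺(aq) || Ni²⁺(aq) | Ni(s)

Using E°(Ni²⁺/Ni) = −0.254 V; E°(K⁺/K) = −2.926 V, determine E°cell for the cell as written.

By convention the left-hand electrode in cell notation is the anode (oxidation) and the right-hand electrode is the cathode (reduction).
E°cell = E°(right) − E°(left) = −0.254 − (−2.926) = +2.672 V.

+2.672 V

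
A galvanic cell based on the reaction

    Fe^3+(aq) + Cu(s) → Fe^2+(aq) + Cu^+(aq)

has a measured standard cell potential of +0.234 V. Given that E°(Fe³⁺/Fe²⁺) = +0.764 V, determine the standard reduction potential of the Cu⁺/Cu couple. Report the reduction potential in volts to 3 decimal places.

In the reaction as written the Fe³⁺/Fe²⁺ couple is reduced (cathode) and Cu⁺/Cu is oxidized (anode), so E°cell = E°(Fe³⁺/Fe²⁺) − E°(Cu⁺/Cu).
E°(Cu⁺/Cu) = E°(cathode) − E°cell = +0.764 − (+0.234) = +0.530 V.

+0.530 V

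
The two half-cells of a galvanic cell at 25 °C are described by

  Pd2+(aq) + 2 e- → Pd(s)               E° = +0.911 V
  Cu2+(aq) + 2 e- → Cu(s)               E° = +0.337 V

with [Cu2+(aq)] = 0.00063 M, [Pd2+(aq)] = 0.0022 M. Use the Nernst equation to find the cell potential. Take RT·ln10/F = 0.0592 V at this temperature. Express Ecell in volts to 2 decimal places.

Since E°(Pd²⁺/Pd) > E°(Cu²⁺/Cu), Pd²⁺/Pd serves as the cathode.
The standard potential is +0.911 − (+0.337) = +0.574 V and the balanced reaction transfers n = 2 electrons.
For the overall reaction Pd2+(aq) + Cu(s) → Pd(s) + Cu2+(aq), Q = [Cu2+(aq)] / [Pd2+(aq)] = 0.286, giving log Q = −0.543.
E = E° − (0.0592/n)·log Q = +0.574 − (0.0592/2)(−0.543) = +0.59 V.

+0.59 V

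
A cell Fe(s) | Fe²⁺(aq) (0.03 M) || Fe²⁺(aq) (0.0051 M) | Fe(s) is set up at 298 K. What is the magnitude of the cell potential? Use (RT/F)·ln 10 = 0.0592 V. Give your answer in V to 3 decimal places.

For a concentration cell E°cell = 0, since both electrodes use the same couple.
The compartment with the higher Fe²⁺(aq) concentration (0.03 M) acts as the cathode; ions are reduced there and produced at the dilute (0.0051 M) anode.
With n = 2, Ecell = −(0.0592/2)·log([dilute]/[conc]) = −(0.0592/2)·log(0.0051/0.03) = +0.023 V.

0.023 V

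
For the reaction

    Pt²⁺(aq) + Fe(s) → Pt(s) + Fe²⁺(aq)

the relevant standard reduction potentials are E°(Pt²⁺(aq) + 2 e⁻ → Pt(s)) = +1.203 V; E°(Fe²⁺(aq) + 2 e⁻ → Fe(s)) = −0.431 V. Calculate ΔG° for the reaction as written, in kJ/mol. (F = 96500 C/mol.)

In the reaction as written Pt²⁺(aq) is reduced, so the Pt²⁺/Pt couple is the cathode and Fe²⁺/Fe is the anode.
E°cell = +1.203 − (−0.431) = +1.634 V; balancing electrons gives n = 2.
ΔG° = −nFE°cell = −(2)(96500)(+1.634) J/mol = −315 kJ/mol.

−315 kJ/mol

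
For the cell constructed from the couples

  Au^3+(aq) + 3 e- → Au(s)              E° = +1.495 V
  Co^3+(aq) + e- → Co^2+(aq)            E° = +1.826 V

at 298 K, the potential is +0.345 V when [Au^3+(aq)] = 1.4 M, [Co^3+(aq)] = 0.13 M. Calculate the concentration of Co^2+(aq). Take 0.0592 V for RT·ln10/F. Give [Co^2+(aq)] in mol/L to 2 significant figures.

0.067 M

The Co³⁺/Co²⁺ couple has the larger reduction potential, so it is the cathode: E°cell = +1.826 − (+1.495) = +0.331 V and n = 3.
From the Nernst equation, log Q = n(E° − E)/0.0592 = 3·(+0.331 − (+0.345))/0.0592 = −0.709.
The balanced reaction is 3 Co^3+(aq) + Au(s) → 3 Co^2+(aq) + Au^3+(aq), so Q = ([Co^2+(aq)]^3·[Au^3+(aq)]) / [Co^3+(aq)]^3.
Substituting the known concentrations and solving, log [Co^2+(aq)] = −1.171 and [Co^2+(aq)] = 0.067 M.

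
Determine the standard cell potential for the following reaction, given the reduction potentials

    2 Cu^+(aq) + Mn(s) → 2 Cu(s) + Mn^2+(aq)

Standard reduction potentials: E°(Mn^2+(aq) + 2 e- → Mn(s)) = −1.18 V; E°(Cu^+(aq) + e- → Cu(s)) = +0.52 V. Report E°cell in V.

+1.70 V

In the reaction as written, Cu^+(aq) is reduced (cathode) and Mn^2+(aq) is produced by oxidation at the anode.
E°cell = E°(cathode) − E°(anode) = +0.52 − (−1.18) = +1.70 V.
The positive value indicates the reaction is spontaneous as written.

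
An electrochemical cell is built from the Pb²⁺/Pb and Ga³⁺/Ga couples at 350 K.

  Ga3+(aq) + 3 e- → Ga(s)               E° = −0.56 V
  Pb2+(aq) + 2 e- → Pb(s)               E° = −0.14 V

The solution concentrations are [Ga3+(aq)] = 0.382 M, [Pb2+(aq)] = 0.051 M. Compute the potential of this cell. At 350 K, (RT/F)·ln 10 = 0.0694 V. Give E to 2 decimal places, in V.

Pb²⁺/Pb is reduced (cathode, E° = −0.14 V) and Ga³⁺/Ga is oxidized (anode).
E°cell = E°cat − E°an = −0.14 − (−0.56) = +0.42 V; n = 6.
The balanced reaction is 3 Pb2+(aq) + 2 Ga(s) → 3 Pb(s) + 2 Ga3+(aq), so Q = [Ga3+(aq)]^2 / [Pb2+(aq)]^3 = 1.1×10^3 and log Q = 3.041.
E = E° − (0.0694/n)·log Q = +0.42 − (0.0694/6)(3.041) = +0.38 V.

+0.38 V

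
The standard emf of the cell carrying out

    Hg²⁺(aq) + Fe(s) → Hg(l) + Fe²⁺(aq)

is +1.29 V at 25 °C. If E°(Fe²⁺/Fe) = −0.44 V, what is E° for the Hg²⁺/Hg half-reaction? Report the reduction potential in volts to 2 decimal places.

In the reaction as written the Hg²⁺/Hg couple is reduced (cathode) and Fe²⁺/Fe is oxidized (anode), so E°cell = E°(Hg²⁺/Hg) − E°(Fe²⁺/Fe).
E°(Hg²⁺/Hg) = E°cell + E°(anode) = +1.29 + (−0.44) = +0.85 V.

+0.85 V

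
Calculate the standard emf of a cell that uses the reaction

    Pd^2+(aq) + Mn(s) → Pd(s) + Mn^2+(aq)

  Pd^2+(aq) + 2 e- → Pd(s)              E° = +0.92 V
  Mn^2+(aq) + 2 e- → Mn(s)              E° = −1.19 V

+2.11 V

Pd^2+(aq) gains electrons, so the Pd²⁺/Pd couple is the cathode; the Mn²⁺/Mn couple is the anode.
E°cell = E°(cathode) − E°(anode) = +0.92 − (−1.19) = +2.11 V.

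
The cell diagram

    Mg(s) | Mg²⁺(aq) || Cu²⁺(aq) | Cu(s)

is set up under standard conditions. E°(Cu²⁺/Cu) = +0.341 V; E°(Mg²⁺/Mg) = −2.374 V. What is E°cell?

By convention the left-hand electrode in cell notation is the anode (oxidation) and the right-hand electrode is the cathode (reduction).
E°cell = E°(right) − E°(left) = +0.341 − (−2.374) = +2.715 V.

+2.715 V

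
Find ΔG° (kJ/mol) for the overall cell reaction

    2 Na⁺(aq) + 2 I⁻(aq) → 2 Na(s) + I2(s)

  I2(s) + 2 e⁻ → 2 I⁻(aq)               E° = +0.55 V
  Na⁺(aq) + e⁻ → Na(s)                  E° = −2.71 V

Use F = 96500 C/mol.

In the reaction as written Na⁺(aq) is reduced, so the Na⁺/Na couple is the cathode and I₂/I⁻ is the anode.
E°cell = −2.71 − (+0.55) = −3.26 V; balancing electrons gives n = 2.
ΔG° = −nFE°cell = −(2)(96500)(−3.26) J/mol = +629 kJ/mol.

+629 kJ/mol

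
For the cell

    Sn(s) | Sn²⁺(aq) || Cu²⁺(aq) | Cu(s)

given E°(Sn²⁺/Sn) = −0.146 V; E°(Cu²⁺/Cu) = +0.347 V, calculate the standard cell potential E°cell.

+0.493 V

By convention the left-hand electrode in cell notation is the anode (oxidation) and the right-hand electrode is the cathode (reduction).
E°cell = E°(right) − E°(left) = +0.347 − (−0.146) = +0.493 V.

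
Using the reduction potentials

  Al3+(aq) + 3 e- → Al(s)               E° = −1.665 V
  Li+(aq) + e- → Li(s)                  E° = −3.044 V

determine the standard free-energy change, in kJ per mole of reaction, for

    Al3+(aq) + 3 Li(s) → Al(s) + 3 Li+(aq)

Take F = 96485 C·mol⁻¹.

In the reaction as written Al3+(aq) is reduced, so the Al³⁺/Al couple is the cathode and Li⁺/Li is the anode.
E°cell = −1.665 − (−3.044) = +1.379 V; balancing electrons gives n = 3.
ΔG° = −nFE°cell = −(3)(96485)(+1.379) J/mol = −399 kJ/mol.

−399 kJ/mol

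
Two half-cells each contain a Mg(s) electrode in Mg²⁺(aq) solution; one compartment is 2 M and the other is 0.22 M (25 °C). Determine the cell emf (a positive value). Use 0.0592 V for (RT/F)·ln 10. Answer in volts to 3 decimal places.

0.028 V

For a concentration cell E°cell = 0, since both electrodes use the same couple.
The compartment with the higher Mg²⁺(aq) concentration (2 M) acts as the cathode; ions are reduced there and produced at the dilute (0.22 M) anode.
With n = 2, Ecell = −(0.0592/2)·log([dilute]/[conc]) = −(0.0592/2)·log(0.22/2) = +0.028 V.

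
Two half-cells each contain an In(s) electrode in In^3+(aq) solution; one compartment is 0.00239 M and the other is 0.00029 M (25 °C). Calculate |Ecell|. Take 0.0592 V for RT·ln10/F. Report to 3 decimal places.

0.018 V

For a concentration cell E°cell = 0, since both electrodes use the same couple.
The compartment with the higher In^3+(aq) concentration (0.00239 M) acts as the cathode; ions are reduced there and produced at the dilute (0.00029 M) anode.
With n = 3, Ecell = −(0.0592/3)·log([dilute]/[conc]) = −(0.0592/3)·log(0.00029/0.00239) = +0.018 V.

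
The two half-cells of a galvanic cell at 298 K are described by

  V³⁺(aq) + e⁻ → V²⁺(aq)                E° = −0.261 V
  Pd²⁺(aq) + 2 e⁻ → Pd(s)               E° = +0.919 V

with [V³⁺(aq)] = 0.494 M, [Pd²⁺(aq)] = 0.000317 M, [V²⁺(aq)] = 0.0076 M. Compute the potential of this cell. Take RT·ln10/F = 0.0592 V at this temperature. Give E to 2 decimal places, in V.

Since E°(Pd²⁺/Pd) > E°(V³⁺/V²⁺), Pd²⁺/Pd serves as the cathode.
E°cell = +0.919 − (−0.261) = +1.180 V, with n = 2 electrons transferred.
Balancing gives Pd²⁺(aq) + 2 V²⁺(aq) → Pd(s) + 2 V³⁺(aq); hence Q = [V³⁺(aq)]^2 / ([Pd²⁺(aq)]·[V²⁺(aq)]^2) = 1.33×10^7 (log Q = 7.125).
By the Nernst equation, E = +1.180 − (0.0592/2)·(7.125) = +0.97 V.

+0.97 V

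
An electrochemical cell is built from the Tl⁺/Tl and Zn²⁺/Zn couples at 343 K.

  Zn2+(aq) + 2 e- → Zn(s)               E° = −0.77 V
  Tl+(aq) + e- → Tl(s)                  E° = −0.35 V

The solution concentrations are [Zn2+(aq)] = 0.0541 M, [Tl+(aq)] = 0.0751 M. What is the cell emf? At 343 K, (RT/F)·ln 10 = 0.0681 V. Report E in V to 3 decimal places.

Since E°(Tl⁺/Tl) > E°(Zn²⁺/Zn), Tl⁺/Tl serves as the cathode.
E°cell = E°cat − E°an = −0.35 − (−0.77) = +0.42 V; n = 2.
The balanced reaction is 2 Tl+(aq) + Zn(s) → 2 Tl(s) + Zn2+(aq), so Q = [Zn2+(aq)] / [Tl+(aq)]^2 = 9.59 and log Q = 0.982.
E = E° − (0.0681/n)·log Q = +0.42 − (0.0681/2)(0.982) = +0.387 V.

+0.387 V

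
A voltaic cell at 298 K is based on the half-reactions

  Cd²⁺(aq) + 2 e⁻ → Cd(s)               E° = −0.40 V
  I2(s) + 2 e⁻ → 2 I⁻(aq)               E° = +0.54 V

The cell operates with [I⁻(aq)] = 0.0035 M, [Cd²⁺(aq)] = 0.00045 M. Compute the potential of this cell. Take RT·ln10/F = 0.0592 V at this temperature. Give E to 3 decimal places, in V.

+1.184 V

The I₂/I⁻ couple has the more positive E°, so it is the cathode; Cd²⁺/Cd is the anode.
E°cell = E°cat − E°an = +0.54 − (−0.40) = +0.94 V; n = 2.
Balancing gives I2(s) + Cd(s) → 2 I⁻(aq) + Cd²⁺(aq); hence Q = [I⁻(aq)]^2·[Cd²⁺(aq)] = 5.51×10^−9 (log Q = −8.259).
E = E° − (0.0592/n)·log Q = +0.94 − (0.0592/2)(−8.259) = +1.184 V.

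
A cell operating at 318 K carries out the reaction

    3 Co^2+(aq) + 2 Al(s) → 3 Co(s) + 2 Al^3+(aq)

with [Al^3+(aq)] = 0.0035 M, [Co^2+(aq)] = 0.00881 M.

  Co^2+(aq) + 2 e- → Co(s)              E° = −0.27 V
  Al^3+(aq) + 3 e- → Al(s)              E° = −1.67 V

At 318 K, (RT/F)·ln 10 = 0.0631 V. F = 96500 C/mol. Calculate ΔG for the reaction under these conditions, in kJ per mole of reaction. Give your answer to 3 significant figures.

With Co²⁺/Co reduced at the cathode, E°cell = −0.27 − (−1.67) = +1.40 V and n = 6.
Here Q = [Al^3+(aq)]^2 / [Co^2+(aq)]^3 = 17.9 (log Q = 1.253), giving E = +1.40 − (0.0631/6)·(1.253) = +1.3868 V.
Finally ΔG = −nFE = −(6)(96500 C/mol)(+1.3868 V) = −803 kJ/mol.

−803 kJ/mol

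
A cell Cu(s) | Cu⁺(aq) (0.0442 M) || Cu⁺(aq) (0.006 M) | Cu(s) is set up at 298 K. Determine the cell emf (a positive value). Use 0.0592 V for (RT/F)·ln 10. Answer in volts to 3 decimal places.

0.051 V

For a concentration cell E°cell = 0, since both electrodes use the same couple.
The compartment with the higher Cu⁺(aq) concentration (0.0442 M) acts as the cathode; ions are reduced there and produced at the dilute (0.006 M) anode.
With n = 1, Ecell = −(0.0592/1)·log([dilute]/[conc]) = −(0.0592/1)·log(0.006/0.0442) = +0.051 V.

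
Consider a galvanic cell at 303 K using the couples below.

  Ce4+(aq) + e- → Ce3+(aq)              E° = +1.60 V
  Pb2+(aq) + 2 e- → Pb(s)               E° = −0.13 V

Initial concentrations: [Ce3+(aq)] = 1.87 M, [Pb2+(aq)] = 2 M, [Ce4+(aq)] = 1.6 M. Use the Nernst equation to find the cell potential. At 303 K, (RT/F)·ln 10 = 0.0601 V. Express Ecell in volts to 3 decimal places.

+1.717 V

Ce⁴⁺/Ce³⁺ is reduced (cathode, E° = +1.60 V) and Pb²⁺/Pb is oxidized (anode).
The standard potential is +1.60 − (−0.13) = +1.73 V and the balanced reaction transfers n = 2 electrons.
For the overall reaction 2 Ce4+(aq) + Pb(s) → 2 Ce3+(aq) + Pb2+(aq), Q = ([Ce3+(aq)]^2·[Pb2+(aq)]) / [Ce4+(aq)]^2 = 2.73, giving log Q = 0.436.
E = E° − (0.0601/n)·log Q = +1.73 − (0.0601/2)(0.436) = +1.717 V.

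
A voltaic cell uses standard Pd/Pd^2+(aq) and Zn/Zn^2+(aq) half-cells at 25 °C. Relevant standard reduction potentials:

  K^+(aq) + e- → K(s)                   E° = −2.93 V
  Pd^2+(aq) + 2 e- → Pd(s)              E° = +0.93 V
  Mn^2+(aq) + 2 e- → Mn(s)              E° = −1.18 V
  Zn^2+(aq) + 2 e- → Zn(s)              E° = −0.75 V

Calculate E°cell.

Of the two couples in this cell, the one with the more positive reduction potential is reduced at the cathode: here that is Pd²⁺/Pd (+0.93 V); Zn²⁺/Zn (−0.75 V) is the anode.
E°cell = E°(cathode) − E°(anode) = +0.93 − (−0.75) = +1.68 V.

+1.68 V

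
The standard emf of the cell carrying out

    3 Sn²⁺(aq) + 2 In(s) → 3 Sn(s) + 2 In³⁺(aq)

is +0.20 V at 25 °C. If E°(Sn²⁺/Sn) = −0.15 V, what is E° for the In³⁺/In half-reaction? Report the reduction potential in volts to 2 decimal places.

In the reaction as written the Sn²⁺/Sn couple is reduced (cathode) and In³⁺/In is oxidized (anode), so E°cell = E°(Sn²⁺/Sn) − E°(In³⁺/In).
E°(In³⁺/In) = E°(cathode) − E°cell = −0.15 − (+0.20) = −0.35 V.

−0.35 V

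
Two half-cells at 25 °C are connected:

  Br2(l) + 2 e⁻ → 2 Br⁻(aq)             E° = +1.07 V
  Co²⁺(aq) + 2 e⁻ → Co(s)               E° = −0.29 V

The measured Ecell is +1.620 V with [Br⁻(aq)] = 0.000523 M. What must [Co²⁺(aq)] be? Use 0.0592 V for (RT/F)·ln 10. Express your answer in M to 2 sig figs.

Br₂/Br⁻ is the cathode (higher E°); E°cell = +1.07 − (−0.29) = +1.36 V with n = 2.
Since E = E° − (0.0592/n)·log Q, log Q = n(E° − E)/0.0592 = −8.784.
For Br2(l) + Co(s) → 2 Br⁻(aq) + Co²⁺(aq), the reaction quotient is Q = [Br⁻(aq)]^2·[Co²⁺(aq)].
Substituting the known concentrations and solving, log [Co²⁺(aq)] = −2.221 and [Co²⁺(aq)] = 0.0060 M.

0.0060 M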